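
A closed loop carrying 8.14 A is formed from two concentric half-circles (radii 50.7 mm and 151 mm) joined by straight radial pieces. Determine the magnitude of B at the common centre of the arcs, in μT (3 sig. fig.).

The radial connectors point toward the centre, so dl × r̂ = 0 and they contribute nothing.
Each semicircle gives μ₀I/(4R): inner arc 5.04×10⁻⁵ T, outer arc 1.69×10⁻⁵ T.
The two arcs carry current in opposite angular senses, so their fields oppose: B = |5.04×10⁻⁵ − 1.69×10⁻⁵| = 3.35×10⁻⁵ T.

B ≈ 33.5 μT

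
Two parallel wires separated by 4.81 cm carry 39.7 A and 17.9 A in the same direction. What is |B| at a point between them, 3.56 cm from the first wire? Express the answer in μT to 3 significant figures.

B ≈ 63.4 μT

Each long wire gives B = μ₀I/(2πd). Distances are d₁ = 0.0356 m and d₂ = 0.0125 m.
B₁ = 2.23×10⁻⁴ T, B₂ = 2.86×10⁻⁴ T.
Between parallel currents the two contributions point in opposite directions, so they subtract. B = |B₁ − B₂| = |2.23×10⁻⁴ − 2.86×10⁻⁴| = 6.34×10⁻⁵ T.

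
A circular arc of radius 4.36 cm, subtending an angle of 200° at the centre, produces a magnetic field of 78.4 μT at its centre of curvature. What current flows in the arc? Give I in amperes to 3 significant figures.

For a circular arc, B = μ₀Iφ/(4πR) with φ in radians; here φ = 3.491 rad.
So I = 4πRB/(μ₀φ) = 4π × 0.0436 × 7.84×10⁻⁵ / (4π×10⁻⁷ × 3.491) = 9.79 A.

I ≈ 9.79 A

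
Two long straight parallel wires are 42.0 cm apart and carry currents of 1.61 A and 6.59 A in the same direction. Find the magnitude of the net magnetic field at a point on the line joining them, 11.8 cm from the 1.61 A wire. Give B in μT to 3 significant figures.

Each long wire gives B = μ₀I/(2πd). Distances are d₁ = 0.118 m and d₂ = 0.302 m.
B₁ = 2.73×10⁻⁶ T, B₂ = 4.36×10⁻⁶ T.
Between parallel currents the two contributions point in opposite directions, so they subtract. B = |B₁ − B₂| = |2.73×10⁻⁶ − 4.36×10⁻⁶| = 1.64×10⁻⁶ T.

B ≈ 1.64 μT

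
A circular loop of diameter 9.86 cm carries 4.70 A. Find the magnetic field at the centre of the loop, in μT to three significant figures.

At the centre of a circular loop the Biot–Savart law gives B = μ₀I/(2R) (so R = 0.0493 m).
B = (4π×10⁻⁷ × 4.70) / (2 × 0.0493) = 5.99×10⁻⁵ T.

B ≈ 59.9 μT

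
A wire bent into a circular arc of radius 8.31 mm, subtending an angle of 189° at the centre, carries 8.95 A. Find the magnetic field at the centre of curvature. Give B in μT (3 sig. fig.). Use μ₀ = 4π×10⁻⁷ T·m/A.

B ≈ 355 μT

The Biot–Savart field of a circular arc at its centre is B = μ₀Iφ/(4πR), with φ = 3.299 rad.
B = (4π×10⁻⁷ × 8.95 × 3.299) / (4π × 0.00831) = 3.55×10⁻⁴ T.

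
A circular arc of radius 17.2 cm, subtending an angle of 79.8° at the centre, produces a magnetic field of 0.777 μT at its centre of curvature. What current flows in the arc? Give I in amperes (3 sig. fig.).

I ≈ 0.960 A

For a circular arc, B = μ₀Iφ/(4πR) with φ in radians; here φ = 1.393 rad.
So I = 4πRB/(μ₀φ) = 4π × 0.172 × 7.77×10⁻⁷ / (4π×10⁻⁷ × 1.393) = 0.960 A.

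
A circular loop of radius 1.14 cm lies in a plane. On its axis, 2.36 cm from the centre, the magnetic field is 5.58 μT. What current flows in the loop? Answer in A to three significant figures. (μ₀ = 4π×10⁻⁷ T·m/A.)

On the axis of a loop, B = μ₀IR²/[2(R²+z²)^(3/2)], so I = 2B(R²+z²)^(3/2)/(μ₀R²).
R² + z² = 0.00013 + 0.000557 = 0.0006869 m²; raised to 3/2 gives 1.80×10⁻⁵ m³.
I = 2 × 5.58×10⁻⁶ × 1.80×10⁻⁵ / (1.26×10⁻⁶ × 0.00013) = 1.23 A.

I ≈ 1.23 A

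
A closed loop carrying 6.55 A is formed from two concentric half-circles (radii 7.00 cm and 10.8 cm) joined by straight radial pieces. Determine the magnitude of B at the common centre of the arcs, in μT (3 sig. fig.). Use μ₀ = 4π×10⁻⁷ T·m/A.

B ≈ 10.3 μT

The radial connectors point toward the centre, so dl × r̂ = 0 and they contribute nothing.
Each semicircle gives μ₀I/(4R): inner arc 2.94×10⁻⁵ T, outer arc 1.91×10⁻⁵ T.
The two arcs carry current in opposite angular senses, so their fields oppose: B = |2.94×10⁻⁵ − 1.91×10⁻⁵| = 1.03×10⁻⁵ T.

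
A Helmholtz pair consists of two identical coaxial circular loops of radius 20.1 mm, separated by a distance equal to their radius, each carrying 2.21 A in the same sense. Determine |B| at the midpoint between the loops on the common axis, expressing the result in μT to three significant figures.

Each loop contributes B = μ₀IR²/[2(R²+z²)^(3/2)] on the axis, with z measured from that loop.
Loop 1 (z = 0.01005 m): B₁ = 4.94×10⁻⁵ T. Loop 2 (z = 0.01005 m): B₂ = 4.94×10⁻⁵ T.
The fields add: B = B₁ + B₂ = 9.89×10⁻⁵ T.

B ≈ 98.9 μT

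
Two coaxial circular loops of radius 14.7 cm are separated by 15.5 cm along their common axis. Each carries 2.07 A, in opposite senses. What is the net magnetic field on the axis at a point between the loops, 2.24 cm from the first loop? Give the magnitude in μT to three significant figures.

Each loop contributes B = μ₀IR²/[2(R²+z²)^(3/2)] on the axis, with z measured from that loop.
Loop 1 (z = 0.0224 m): B₁ = 8.55×10⁻⁶ T. Loop 2 (z = 0.1326 m): B₂ = 3.62×10⁻⁶ T.
The fields oppose: B = |B₁ − B₂| = 4.93×10⁻⁶ T.

B ≈ 4.93 μT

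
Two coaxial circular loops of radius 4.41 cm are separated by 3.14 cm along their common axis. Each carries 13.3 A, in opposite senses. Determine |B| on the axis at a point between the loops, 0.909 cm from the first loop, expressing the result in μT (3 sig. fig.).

Each loop contributes B = μ₀IR²/[2(R²+z²)^(3/2)] on the axis, with z measured from that loop.
Loop 1 (z = 0.00909 m): B₁ = 1.78×10⁻⁴ T. Loop 2 (z = 0.02231 m): B₂ = 1.35×10⁻⁴ T.
The fields oppose: B = |B₁ − B₂| = 4.34×10⁻⁵ T.

B ≈ 43.4 μT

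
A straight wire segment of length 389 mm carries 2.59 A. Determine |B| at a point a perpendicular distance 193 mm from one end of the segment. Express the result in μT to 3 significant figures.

For a finite straight segment, B = (μ₀I/4πd)(sinθ₁ + sinθ₂), where θ₁, θ₂ are the angles from the perpendicular to each end.
The perpendicular foot is at one end, so the two end-offsets along the wire are 0 and L = 0.389 m.
sinθ₁ = 0/√(0²+0.193²) = 0.0000; sinθ₂ = 0.389/√(0.389²+0.193²) = 0.8958.
B = (4π×10⁻⁷ × 2.59) / (4π × 0.193) × (0.0000 + 0.8958) = 1.20×10⁻⁶ T.

B ≈ 1.20 μT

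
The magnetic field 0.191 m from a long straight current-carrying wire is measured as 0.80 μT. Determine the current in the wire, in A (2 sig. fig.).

I ≈ 0.76 A

For a long straight wire B = μ₀I/(2πd), so I = 2πdB/μ₀.
I = 2π × 0.191 × 8.00×10⁻⁷ / (4π×10⁻⁷) = 0.764 A.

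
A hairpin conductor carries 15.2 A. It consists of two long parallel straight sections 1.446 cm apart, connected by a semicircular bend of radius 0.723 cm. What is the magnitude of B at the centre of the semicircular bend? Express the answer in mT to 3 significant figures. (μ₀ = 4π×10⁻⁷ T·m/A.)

B ≈ 1.08 mT

The semicircular arc contributes B_arc = μ₀I·π/(4πR) = μ₀I/(4R) = 6.60×10⁻⁴ T.
Each semi-infinite lead is at perpendicular distance R = 0.00723 m from the centre, with the perpendicular foot at its near end, so it contributes μ₀I/(4πR); both point the same way, together 4.20×10⁻⁴ T.
Arc and leads all point the same direction: B = 6.60×10⁻⁴ + 4.20×10⁻⁴ = 1.08×10⁻³ T.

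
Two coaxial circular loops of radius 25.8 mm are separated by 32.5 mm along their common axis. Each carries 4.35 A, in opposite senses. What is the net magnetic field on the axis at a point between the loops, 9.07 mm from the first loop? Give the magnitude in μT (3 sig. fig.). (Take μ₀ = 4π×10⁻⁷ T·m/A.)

B ≈ 46.0 μT

Each loop contributes B = μ₀IR²/[2(R²+z²)^(3/2)] on the axis, with z measured from that loop.
Loop 1 (z = 0.00907 m): B₁ = 8.89×10⁻⁵ T. Loop 2 (z = 0.02343 m): B₂ = 4.30×10⁻⁵ T.
The fields oppose: B = |B₁ − B₂| = 4.60×10⁻⁵ T.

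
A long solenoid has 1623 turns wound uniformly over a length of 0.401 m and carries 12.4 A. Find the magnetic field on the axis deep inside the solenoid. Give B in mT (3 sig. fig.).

B ≈ 63.1 mT

Inside a long solenoid, B = μ₀nI with n = 4047 turns/m.
B = 4π×10⁻⁷ × 4047 × 12.4 = 6.31×10⁻² T.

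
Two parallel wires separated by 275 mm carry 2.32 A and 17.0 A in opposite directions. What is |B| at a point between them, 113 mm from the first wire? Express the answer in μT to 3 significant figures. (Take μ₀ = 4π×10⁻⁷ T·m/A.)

Each long wire gives B = μ₀I/(2πd). Distances are d₁ = 0.113 m and d₂ = 0.162 m.
B₁ = 4.11×10⁻⁶ T, B₂ = 2.10×10⁻⁵ T.
Between antiparallel currents both contributions point the same way, so they add. B = B₁ + B₂ = 4.11×10⁻⁶ + 2.10×10⁻⁵ = 2.51×10⁻⁵ T.

B ≈ 25.1 μT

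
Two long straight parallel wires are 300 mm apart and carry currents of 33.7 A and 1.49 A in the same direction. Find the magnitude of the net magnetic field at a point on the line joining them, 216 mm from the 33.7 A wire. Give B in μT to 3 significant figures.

B ≈ 27.7 μT

Each long wire gives B = μ₀I/(2πd). Distances are d₁ = 0.216 m and d₂ = 0.084 m.
B₁ = 3.12×10⁻⁵ T, B₂ = 3.55×10⁻⁶ T.
Between parallel currents the two contributions point in opposite directions, so they subtract. B = |B₁ − B₂| = |3.12×10⁻⁵ − 3.55×10⁻⁶| = 2.77×10⁻⁵ T.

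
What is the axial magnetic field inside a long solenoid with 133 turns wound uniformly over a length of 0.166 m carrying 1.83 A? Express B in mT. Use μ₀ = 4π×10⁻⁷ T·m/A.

B ≈ 1.84 mT

Inside a long solenoid, B = μ₀nI with n = 801.2 turns/m.
B = 4π×10⁻⁷ × 801.2 × 1.83 = 1.84×10⁻³ T.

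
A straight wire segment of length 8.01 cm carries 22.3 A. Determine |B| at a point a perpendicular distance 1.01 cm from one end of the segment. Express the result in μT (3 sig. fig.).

For a finite straight segment, B = (μ₀I/4πd)(sinθ₁ + sinθ₂), where θ₁, θ₂ are the angles from the perpendicular to each end.
The perpendicular foot is at one end, so the two end-offsets along the wire are 0 and L = 0.0801 m.
sinθ₁ = 0/√(0²+0.0101²) = 0.0000; sinθ₂ = 0.0801/√(0.0801²+0.0101²) = 0.9921.
B = (4π×10⁻⁷ × 22.3) / (4π × 0.0101) × (0.0000 + 0.9921) = 2.19×10⁻⁴ T.

B ≈ 219 μT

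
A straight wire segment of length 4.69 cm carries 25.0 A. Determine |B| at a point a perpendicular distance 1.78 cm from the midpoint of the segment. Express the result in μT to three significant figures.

B ≈ 224 μT

For a finite straight segment, B = (μ₀I/4πd)(sinθ₁ + sinθ₂), where θ₁, θ₂ are the angles from the perpendicular to each end.
The perpendicular from the point meets the wire at its midpoint, so each end is L/2 = 0.02345 m away along the wire.
sinθ₁ = 0.02345/√(0.02345²+0.0178²) = 0.7965; sinθ₂ = 0.02345/√(0.02345²+0.0178²) = 0.7965.
B = (4π×10⁻⁷ × 25.0) / (4π × 0.0178) × (0.7965 + 0.7965) = 2.24×10⁻⁴ T.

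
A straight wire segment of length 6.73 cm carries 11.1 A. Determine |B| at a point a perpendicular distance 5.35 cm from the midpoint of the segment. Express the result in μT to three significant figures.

For a finite straight segment, B = (μ₀I/4πd)(sinθ₁ + sinθ₂), where θ₁, θ₂ are the angles from the perpendicular to each end.
The perpendicular from the point meets the wire at its midpoint, so each end is L/2 = 0.03365 m away along the wire.
sinθ₁ = 0.03365/√(0.03365²+0.0535²) = 0.5324; sinθ₂ = 0.03365/√(0.03365²+0.0535²) = 0.5324.
B = (4π×10⁻⁷ × 11.1) / (4π × 0.0535) × (0.5324 + 0.5324) = 2.21×10⁻⁵ T.

B ≈ 22.1 μT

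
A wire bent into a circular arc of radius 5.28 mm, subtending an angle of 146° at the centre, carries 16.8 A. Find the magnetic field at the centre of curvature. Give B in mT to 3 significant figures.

B ≈ 0.811 mT

The Biot–Savart field of a circular arc at its centre is B = μ₀Iφ/(4πR), with φ = 2.548 rad.
B = (4π×10⁻⁷ × 16.8 × 2.548) / (4π × 0.00528) = 8.11×10⁻⁴ T.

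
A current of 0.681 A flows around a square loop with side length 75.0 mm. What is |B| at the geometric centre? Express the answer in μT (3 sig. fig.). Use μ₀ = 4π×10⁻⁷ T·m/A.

B ≈ 10.3 μT

Each side is a finite straight segment at perpendicular distance d = a/(2 tan(π/4)) = 0.0375 m from the centre, with end-angles ±π/4.
One side contributes B₁ = (μ₀I/4πd)·2 sin(π/4) = 2.57×10⁻⁶ T.
All 4 sides add in the same direction: B = 4 × 2.57×10⁻⁶ = 1.03×10⁻⁵ T.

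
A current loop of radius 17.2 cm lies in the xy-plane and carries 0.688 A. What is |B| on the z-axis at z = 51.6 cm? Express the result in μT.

B ≈ 0.0795 μT

On the axis of a circular loop, B = μ₀IR² / [2(R²+z²)^(3/2)].
R² + z² = (0.172)² + (0.516)² = 0.2958 m², and (R²+z²)^(3/2) = 0.161 m³.
B = (4π×10⁻⁷ × 0.688 × 0.02958) / (2 × 0.161) = 7.95×10⁻⁸ T.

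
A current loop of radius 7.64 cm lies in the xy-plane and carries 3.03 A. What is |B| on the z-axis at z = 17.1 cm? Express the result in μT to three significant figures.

On the axis of a circular loop, B = μ₀IR² / [2(R²+z²)^(3/2)].
R² + z² = (0.0764)² + (0.171)² = 0.03508 m², and (R²+z²)^(3/2) = 6.57×10⁻³ m³.
B = (4π×10⁻⁷ × 3.03 × 0.005837) / (2 × 6.57×10⁻³) = 1.69×10⁻⁶ T.

B ≈ 1.69 μT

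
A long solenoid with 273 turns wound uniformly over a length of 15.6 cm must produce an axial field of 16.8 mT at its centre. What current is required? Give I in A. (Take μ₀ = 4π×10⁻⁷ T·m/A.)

I ≈ 7.64 A

Inside a long solenoid B = μ₀nI with n = 1750 m⁻¹, so I = B/(μ₀n).
I = 1.68×10⁻² / (4π×10⁻⁷ × 1750) = 7.64 A.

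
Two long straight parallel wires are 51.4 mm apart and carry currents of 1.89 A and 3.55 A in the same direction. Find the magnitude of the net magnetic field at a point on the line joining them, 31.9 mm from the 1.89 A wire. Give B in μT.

Each long wire gives B = μ₀I/(2πd). Distances are d₁ = 0.0319 m and d₂ = 0.0195 m.
B₁ = 1.18×10⁻⁵ T, B₂ = 3.64×10⁻⁵ T.
Between parallel currents the two contributions point in opposite directions, so they subtract. B = |B₁ − B₂| = |1.18×10⁻⁵ − 3.64×10⁻⁵| = 2.46×10⁻⁵ T.

B ≈ 24.6 μT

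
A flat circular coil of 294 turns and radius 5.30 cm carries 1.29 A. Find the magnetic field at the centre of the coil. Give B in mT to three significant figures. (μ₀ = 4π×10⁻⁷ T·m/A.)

For an N-turn flat coil, B = Nμ₀I/(2R) with R = 0.053 m.
B = 294 × 1.53×10⁻⁵ T = 4.50×10⁻³ T.

B ≈ 4.50 mT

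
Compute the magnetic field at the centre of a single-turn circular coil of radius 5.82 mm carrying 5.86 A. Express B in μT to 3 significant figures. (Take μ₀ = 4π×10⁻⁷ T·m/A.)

B ≈ 633 μT

At the centre of a circular loop the Biot–Savart law gives B = μ₀I/(2R).
B = (4π×10⁻⁷ × 5.86) / (2 × 0.00582) = 6.33×10⁻⁴ T.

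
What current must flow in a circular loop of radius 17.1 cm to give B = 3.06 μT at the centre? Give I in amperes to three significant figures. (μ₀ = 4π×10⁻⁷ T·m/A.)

I ≈ 0.833 A

At the centre of a circular loop B = μ₀I/(2R), so I = 2RB/μ₀.
With R = 0.171 m, I = 2 × 0.171 × 3.06×10⁻⁶ / (4π×10⁻⁷) = 0.833 A.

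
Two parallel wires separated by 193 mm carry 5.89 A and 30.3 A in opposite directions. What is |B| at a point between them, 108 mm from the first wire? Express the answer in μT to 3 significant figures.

B ≈ 82.2 μT

Each long wire gives B = μ₀I/(2πd). Distances are d₁ = 0.108 m and d₂ = 0.085 m.
B₁ = 1.09×10⁻⁵ T, B₂ = 7.13×10⁻⁵ T.
Between antiparallel currents both contributions point the same way, so they add. B = B₁ + B₂ = 1.09×10⁻⁵ + 7.13×10⁻⁵ = 8.22×10⁻⁵ T.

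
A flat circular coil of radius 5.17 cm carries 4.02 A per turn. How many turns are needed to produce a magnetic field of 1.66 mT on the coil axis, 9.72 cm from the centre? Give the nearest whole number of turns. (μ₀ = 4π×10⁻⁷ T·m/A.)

For an N-turn coil, B = Nμ₀IR²/[2(R²+z²)^(3/2)]. A single turn gives B₁ = 5.06×10⁻⁶ T with R = 0.0517 m, z = 0.0972 m.
N = B/B₁ = 1.66×10⁻³ / 5.06×10⁻⁶ = 328.11.

N = 328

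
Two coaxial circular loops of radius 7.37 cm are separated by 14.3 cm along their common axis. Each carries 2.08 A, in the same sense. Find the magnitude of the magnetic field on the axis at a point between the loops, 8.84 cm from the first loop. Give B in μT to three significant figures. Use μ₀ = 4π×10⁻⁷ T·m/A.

Each loop contributes B = μ₀IR²/[2(R²+z²)^(3/2)] on the axis, with z measured from that loop.
Loop 1 (z = 0.0884 m): B₁ = 4.66×10⁻⁶ T. Loop 2 (z = 0.0546 m): B₂ = 9.20×10⁻⁶ T.
The fields add: B = B₁ + B₂ = 1.39×10⁻⁵ T.

B ≈ 13.9 μT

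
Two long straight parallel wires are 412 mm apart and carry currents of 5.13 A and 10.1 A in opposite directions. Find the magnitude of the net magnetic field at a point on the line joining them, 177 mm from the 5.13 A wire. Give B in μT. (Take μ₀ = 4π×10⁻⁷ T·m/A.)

Each long wire gives B = μ₀I/(2πd). Distances are d₁ = 0.177 m and d₂ = 0.235 m.
B₁ = 5.80×10⁻⁶ T, B₂ = 8.60×10⁻⁶ T.
Between antiparallel currents both contributions point the same way, so they add. B = B₁ + B₂ = 5.80×10⁻⁶ + 8.60×10⁻⁶ = 1.44×10⁻⁵ T.

B ≈ 14.4 μT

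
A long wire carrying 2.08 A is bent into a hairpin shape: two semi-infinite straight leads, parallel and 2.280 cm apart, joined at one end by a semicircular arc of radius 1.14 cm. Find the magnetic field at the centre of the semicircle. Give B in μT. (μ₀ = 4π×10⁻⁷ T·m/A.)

The semicircular arc contributes B_arc = μ₀I·π/(4πR) = μ₀I/(4R) = 5.73×10⁻⁵ T.
Each semi-infinite lead is at perpendicular distance R = 0.0114 m from the centre, with the perpendicular foot at its near end, so it contributes μ₀I/(4πR); both point the same way, together 3.65×10⁻⁵ T.
Arc and leads all point the same direction: B = 5.73×10⁻⁵ + 3.65×10⁻⁵ = 9.38×10⁻⁵ T.

B ≈ 93.8 μT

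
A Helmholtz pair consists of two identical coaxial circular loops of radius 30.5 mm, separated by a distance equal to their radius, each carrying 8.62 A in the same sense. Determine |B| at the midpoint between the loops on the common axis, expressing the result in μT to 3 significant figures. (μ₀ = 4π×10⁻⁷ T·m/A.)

Each loop contributes B = μ₀IR²/[2(R²+z²)^(3/2)] on the axis, with z measured from that loop.
Loop 1 (z = 0.01525 m): B₁ = 1.27×10⁻⁴ T. Loop 2 (z = 0.01525 m): B₂ = 1.27×10⁻⁴ T.
The fields add: B = B₁ + B₂ = 2.54×10⁻⁴ T.

B ≈ 254 μT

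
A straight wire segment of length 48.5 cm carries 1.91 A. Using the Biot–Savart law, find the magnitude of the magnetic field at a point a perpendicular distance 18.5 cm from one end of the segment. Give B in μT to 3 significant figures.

B ≈ 0.965 μT

For a finite straight segment, B = (μ₀I/4πd)(sinθ₁ + sinθ₂), where θ₁, θ₂ are the angles from the perpendicular to each end.
The perpendicular foot is at one end, so the two end-offsets along the wire are 0 and L = 0.485 m.
sinθ₁ = 0/√(0²+0.185²) = 0.0000; sinθ₂ = 0.485/√(0.485²+0.185²) = 0.9343.
B = (4π×10⁻⁷ × 1.91) / (4π × 0.185) × (0.0000 + 0.9343) = 9.65×10⁻⁷ T.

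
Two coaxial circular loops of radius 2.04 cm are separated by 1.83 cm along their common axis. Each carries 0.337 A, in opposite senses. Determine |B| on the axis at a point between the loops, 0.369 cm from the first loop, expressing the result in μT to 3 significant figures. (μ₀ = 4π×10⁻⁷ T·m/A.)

B ≈ 4.31 μT

Each loop contributes B = μ₀IR²/[2(R²+z²)^(3/2)] on the axis, with z measured from that loop.
Loop 1 (z = 0.00369 m): B₁ = 9.89×10⁻⁶ T. Loop 2 (z = 0.01461 m): B₂ = 5.58×10⁻⁶ T.
The fields oppose: B = |B₁ − B₂| = 4.31×10⁻⁶ T.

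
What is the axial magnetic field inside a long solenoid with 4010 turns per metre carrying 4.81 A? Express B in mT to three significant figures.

B ≈ 24.2 mT

Inside a long solenoid, B = μ₀nI with n = 4010 turns/m.
B = 4π×10⁻⁷ × 4010 × 4.81 = 2.42×10⁻² T.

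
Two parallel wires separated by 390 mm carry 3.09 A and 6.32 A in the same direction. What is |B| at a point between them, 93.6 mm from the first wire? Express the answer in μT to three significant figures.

Each long wire gives B = μ₀I/(2πd). Distances are d₁ = 0.0936 m and d₂ = 0.2964 m.
B₁ = 6.60×10⁻⁶ T, B₂ = 4.26×10⁻⁶ T.
Between parallel currents the two contributions point in opposite directions, so they subtract. B = |B₁ − B₂| = |6.60×10⁻⁶ − 4.26×10⁻⁶| = 2.34×10⁻⁶ T.

B ≈ 2.34 μT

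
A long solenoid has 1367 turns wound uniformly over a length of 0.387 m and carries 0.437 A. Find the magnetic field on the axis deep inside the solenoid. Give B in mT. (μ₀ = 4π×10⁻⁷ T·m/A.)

B ≈ 1.94 mT

Inside a long solenoid, B = μ₀nI with n = 3532 turns/m.
B = 4π×10⁻⁷ × 3532 × 0.437 = 1.94×10⁻³ T.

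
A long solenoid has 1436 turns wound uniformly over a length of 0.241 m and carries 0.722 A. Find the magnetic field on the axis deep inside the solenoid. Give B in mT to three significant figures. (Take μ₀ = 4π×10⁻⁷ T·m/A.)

B ≈ 5.41 mT

Inside a long solenoid, B = μ₀nI with n = 5959 turns/m.
B = 4π×10⁻⁷ × 5959 × 0.722 = 5.41×10⁻³ T.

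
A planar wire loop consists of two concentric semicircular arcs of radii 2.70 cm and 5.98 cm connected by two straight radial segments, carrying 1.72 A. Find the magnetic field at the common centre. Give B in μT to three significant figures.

B ≈ 11.0 μT

The radial connectors point toward the centre, so dl × r̂ = 0 and they contribute nothing.
Each semicircle gives μ₀I/(4R): inner arc 2.00×10⁻⁵ T, outer arc 9.04×10⁻⁶ T.
The two arcs carry current in opposite angular senses, so their fields oppose: B = |2.00×10⁻⁵ − 9.04×10⁻⁶| = 1.10×10⁻⁵ T.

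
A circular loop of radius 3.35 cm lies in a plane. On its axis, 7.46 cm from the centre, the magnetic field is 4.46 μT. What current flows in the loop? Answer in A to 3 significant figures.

I ≈ 3.46 A

On the axis of a loop, B = μ₀IR²/[2(R²+z²)^(3/2)], so I = 2B(R²+z²)^(3/2)/(μ₀R²).
R² + z² = 0.001122 + 0.005565 = 0.006687 m²; raised to 3/2 gives 5.47×10⁻⁴ m³.
I = 2 × 4.46×10⁻⁶ × 5.47×10⁻⁴ / (1.26×10⁻⁶ × 0.001122) = 3.46 A.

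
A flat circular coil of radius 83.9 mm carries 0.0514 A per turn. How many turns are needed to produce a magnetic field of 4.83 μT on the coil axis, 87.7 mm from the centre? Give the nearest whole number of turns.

For an N-turn coil, B = Nμ₀IR²/[2(R²+z²)^(3/2)]. A single turn gives B₁ = 1.27×10⁻⁷ T with R = 0.0839 m, z = 0.0877 m.
N = B/B₁ = 4.83×10⁻⁶ / 1.27×10⁻⁷ = 37.98.

N = 38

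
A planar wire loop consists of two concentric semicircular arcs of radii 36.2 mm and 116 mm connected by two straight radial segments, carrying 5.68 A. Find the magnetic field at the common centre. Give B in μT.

The radial connectors point toward the centre, so dl × r̂ = 0 and they contribute nothing.
Each semicircle gives μ₀I/(4R): inner arc 4.93×10⁻⁵ T, outer arc 1.54×10⁻⁵ T.
The two arcs carry current in opposite angular senses, so their fields oppose: B = |4.93×10⁻⁵ − 1.54×10⁻⁵| = 3.39×10⁻⁵ T.

B ≈ 33.9 μT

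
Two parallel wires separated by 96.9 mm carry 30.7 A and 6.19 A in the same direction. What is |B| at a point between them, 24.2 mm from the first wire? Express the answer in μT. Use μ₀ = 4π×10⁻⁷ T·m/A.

B ≈ 237 μT

Each long wire gives B = μ₀I/(2πd). Distances are d₁ = 0.0242 m and d₂ = 0.0727 m.
B₁ = 2.54×10⁻⁴ T, B₂ = 1.70×10⁻⁵ T.
Between parallel currents the two contributions point in opposite directions, so they subtract. B = |B₁ − B₂| = |2.54×10⁻⁴ − 1.70×10⁻⁵| = 2.37×10⁻⁴ T.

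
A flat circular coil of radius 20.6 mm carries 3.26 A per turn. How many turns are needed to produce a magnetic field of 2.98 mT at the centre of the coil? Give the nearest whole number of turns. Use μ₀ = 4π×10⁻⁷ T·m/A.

For an N-turn coil, B = Nμ₀I/(2R). A single turn gives B₁ = 9.94×10⁻⁵ T with R = 0.0206 m.
N = B/B₁ = 2.98×10⁻³ / 9.94×10⁻⁵ = 29.97.

N = 30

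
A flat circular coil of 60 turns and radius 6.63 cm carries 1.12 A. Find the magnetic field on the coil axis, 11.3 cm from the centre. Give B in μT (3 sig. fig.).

For an N-turn flat coil, B = Nμ₀IR²/[2(R²+z²)^(3/2)] with R = 0.0663 m, z = 0.113 m.
B = 60 × 1.38×10⁻⁶ T = 8.25×10⁻⁵ T.

B ≈ 82.5 μT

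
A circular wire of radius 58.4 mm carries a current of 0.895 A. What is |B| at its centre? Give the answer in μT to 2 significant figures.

At the centre of a circular loop the Biot–Savart law gives B = μ₀I/(2R).
B = (4π×10⁻⁷ × 0.895) / (2 × 0.0584) = 9.63×10⁻⁶ T.

B ≈ 9.6 μT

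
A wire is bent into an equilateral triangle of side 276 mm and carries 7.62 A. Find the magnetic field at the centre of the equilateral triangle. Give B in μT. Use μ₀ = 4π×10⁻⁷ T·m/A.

Each side is a finite straight segment at perpendicular distance d = a/(2 tan(π/3)) = 0.07967 m from the centre, with end-angles ±π/3.
One side contributes B₁ = (μ₀I/4πd)·2 sin(π/3) = 1.66×10⁻⁵ T.
All 3 sides add in the same direction: B = 3 × 1.66×10⁻⁵ = 4.97×10⁻⁵ T.

B ≈ 49.7 μT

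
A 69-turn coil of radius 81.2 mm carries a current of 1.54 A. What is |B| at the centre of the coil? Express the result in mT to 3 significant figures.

For an N-turn flat coil, B = Nμ₀I/(2R) with R = 0.0812 m.
B = 69 × 1.19×10⁻⁵ T = 8.22×10⁻⁴ T.

B ≈ 0.822 mT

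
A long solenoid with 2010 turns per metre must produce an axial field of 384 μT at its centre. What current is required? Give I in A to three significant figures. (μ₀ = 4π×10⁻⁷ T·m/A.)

Inside a long solenoid B = μ₀nI with n = 2010 m⁻¹, so I = B/(μ₀n).
I = 3.84×10⁻⁴ / (4π×10⁻⁷ × 2010) = 0.152 A.

I ≈ 0.152 A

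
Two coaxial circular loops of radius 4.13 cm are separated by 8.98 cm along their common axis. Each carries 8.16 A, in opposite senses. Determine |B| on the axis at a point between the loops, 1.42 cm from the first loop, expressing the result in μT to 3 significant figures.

Each loop contributes B = μ₀IR²/[2(R²+z²)^(3/2)] on the axis, with z measured from that loop.
Loop 1 (z = 0.0142 m): B₁ = 1.05×10⁻⁴ T. Loop 2 (z = 0.0756 m): B₂ = 1.37×10⁻⁵ T.
The fields oppose: B = |B₁ − B₂| = 9.13×10⁻⁵ T.

B ≈ 91.3 μT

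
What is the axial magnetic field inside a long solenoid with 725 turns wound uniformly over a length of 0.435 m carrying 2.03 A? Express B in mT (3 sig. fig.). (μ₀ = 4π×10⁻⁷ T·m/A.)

B ≈ 4.25 mT

Inside a long solenoid, B = μ₀nI with n = 1667 turns/m.
B = 4π×10⁻⁷ × 1667 × 2.03 = 4.25×10⁻³ T.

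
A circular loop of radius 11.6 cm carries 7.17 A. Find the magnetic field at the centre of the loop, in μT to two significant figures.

At the centre of a circular loop the Biot–Savart law gives B = μ₀I/(2R).
B = (4π×10⁻⁷ × 7.17) / (2 × 0.116) = 3.88×10⁻⁵ T.

B ≈ 39 μT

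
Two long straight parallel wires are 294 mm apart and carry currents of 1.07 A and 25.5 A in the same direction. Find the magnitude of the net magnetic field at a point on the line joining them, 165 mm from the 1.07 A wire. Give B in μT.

Each long wire gives B = μ₀I/(2πd). Distances are d₁ = 0.165 m and d₂ = 0.129 m.
B₁ = 1.30×10⁻⁶ T, B₂ = 3.95×10⁻⁵ T.
Between parallel currents the two contributions point in opposite directions, so they subtract. B = |B₁ − B₂| = |1.30×10⁻⁶ − 3.95×10⁻⁵| = 3.82×10⁻⁵ T.

B ≈ 38.2 μT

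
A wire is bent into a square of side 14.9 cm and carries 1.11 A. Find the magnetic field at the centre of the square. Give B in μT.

B ≈ 8.43 μT

Each side is a finite straight segment at perpendicular distance d = a/(2 tan(π/4)) = 0.0745 m from the centre, with end-angles ±π/4.
One side contributes B₁ = (μ₀I/4πd)·2 sin(π/4) = 2.11×10⁻⁶ T.
All 4 sides add in the same direction: B = 4 × 2.11×10⁻⁶ = 8.43×10⁻⁶ T.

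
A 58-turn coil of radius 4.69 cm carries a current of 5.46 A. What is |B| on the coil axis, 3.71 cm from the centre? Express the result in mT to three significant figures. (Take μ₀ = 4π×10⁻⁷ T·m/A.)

B ≈ 2.05 mT

For an N-turn flat coil, B = Nμ₀IR²/[2(R²+z²)^(3/2)] with R = 0.0469 m, z = 0.0371 m.
B = 58 × 3.53×10⁻⁵ T = 2.05×10⁻³ T.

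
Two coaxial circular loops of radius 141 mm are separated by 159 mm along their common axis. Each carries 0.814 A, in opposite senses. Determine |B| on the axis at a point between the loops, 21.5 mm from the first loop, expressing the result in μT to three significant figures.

B ≈ 2.17 μT

Each loop contributes B = μ₀IR²/[2(R²+z²)^(3/2)] on the axis, with z measured from that loop.
Loop 1 (z = 0.0215 m): B₁ = 3.50×10⁻⁶ T. Loop 2 (z = 0.1375 m): B₂ = 1.33×10⁻⁶ T.
The fields oppose: B = |B₁ − B₂| = 2.17×10⁻⁶ T.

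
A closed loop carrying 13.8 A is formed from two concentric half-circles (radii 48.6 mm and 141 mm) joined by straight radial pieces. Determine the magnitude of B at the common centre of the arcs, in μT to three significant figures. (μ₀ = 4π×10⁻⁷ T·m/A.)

The radial connectors point toward the centre, so dl × r̂ = 0 and they contribute nothing.
Each semicircle gives μ₀I/(4R): inner arc 8.92×10⁻⁵ T, outer arc 3.07×10⁻⁵ T.
The two arcs carry current in opposite angular senses, so their fields oppose: B = |8.92×10⁻⁵ − 3.07×10⁻⁵| = 5.85×10⁻⁵ T.

B ≈ 58.5 μT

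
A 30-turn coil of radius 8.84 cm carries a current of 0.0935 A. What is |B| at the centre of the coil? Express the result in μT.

For an N-turn flat coil, B = Nμ₀I/(2R) with R = 0.0884 m.
B = 30 × 6.65×10⁻⁷ T = 1.99×10⁻⁵ T.

B ≈ 19.9 μT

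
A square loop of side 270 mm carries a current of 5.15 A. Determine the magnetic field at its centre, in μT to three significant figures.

B ≈ 21.6 μT

Each side is a finite straight segment at perpendicular distance d = a/(2 tan(π/4)) = 0.135 m from the centre, with end-angles ±π/4.
One side contributes B₁ = (μ₀I/4πd)·2 sin(π/4) = 5.39×10⁻⁶ T.
All 4 sides add in the same direction: B = 4 × 5.39×10⁻⁶ = 2.16×10⁻⁵ T.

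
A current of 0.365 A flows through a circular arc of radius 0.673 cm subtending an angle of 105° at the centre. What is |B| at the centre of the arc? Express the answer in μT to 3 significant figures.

The Biot–Savart field of a circular arc at its centre is B = μ₀Iφ/(4πR), with φ = 1.833 rad.
B = (4π×10⁻⁷ × 0.365 × 1.833) / (4π × 0.00673) = 9.94×10⁻⁶ T.

B ≈ 9.94 μT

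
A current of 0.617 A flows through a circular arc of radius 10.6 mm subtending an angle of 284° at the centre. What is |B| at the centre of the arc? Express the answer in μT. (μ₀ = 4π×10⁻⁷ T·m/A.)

B ≈ 28.9 μT

The Biot–Savart field of a circular arc at its centre is B = μ₀Iφ/(4πR), with φ = 4.957 rad.
B = (4π×10⁻⁷ × 0.617 × 4.957) / (4π × 0.0106) = 2.89×10⁻⁵ T.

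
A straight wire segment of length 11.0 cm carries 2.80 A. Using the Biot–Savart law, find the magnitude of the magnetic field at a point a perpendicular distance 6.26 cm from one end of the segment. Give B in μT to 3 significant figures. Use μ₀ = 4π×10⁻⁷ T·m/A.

B ≈ 3.89 μT

For a finite straight segment, B = (μ₀I/4πd)(sinθ₁ + sinθ₂), where θ₁, θ₂ are the angles from the perpendicular to each end.
The perpendicular foot is at one end, so the two end-offsets along the wire are 0 and L = 0.11 m.
sinθ₁ = 0/√(0²+0.0626²) = 0.0000; sinθ₂ = 0.11/√(0.11²+0.0626²) = 0.8691.
B = (4π×10⁻⁷ × 2.80) / (4π × 0.0626) × (0.0000 + 0.8691) = 3.89×10⁻⁶ T.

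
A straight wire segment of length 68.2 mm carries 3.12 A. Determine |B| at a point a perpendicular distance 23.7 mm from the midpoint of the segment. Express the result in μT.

For a finite straight segment, B = (μ₀I/4πd)(sinθ₁ + sinθ₂), where θ₁, θ₂ are the angles from the perpendicular to each end.
The perpendicular from the point meets the wire at its midpoint, so each end is L/2 = 0.0341 m away along the wire.
sinθ₁ = 0.0341/√(0.0341²+0.0237²) = 0.8212; sinθ₂ = 0.0341/√(0.0341²+0.0237²) = 0.8212.
B = (4π×10⁻⁷ × 3.12) / (4π × 0.0237) × (0.8212 + 0.8212) = 2.16×10⁻⁵ T.

B ≈ 21.6 μT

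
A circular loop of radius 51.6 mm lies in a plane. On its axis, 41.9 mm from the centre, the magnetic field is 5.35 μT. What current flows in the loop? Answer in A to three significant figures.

I ≈ 0.939 A

On the axis of a loop, B = μ₀IR²/[2(R²+z²)^(3/2)], so I = 2B(R²+z²)^(3/2)/(μ₀R²).
R² + z² = 0.002663 + 0.001756 = 0.004418 m²; raised to 3/2 gives 2.94×10⁻⁴ m³.
I = 2 × 5.35×10⁻⁶ × 2.94×10⁻⁴ / (1.26×10⁻⁶ × 0.002663) = 0.939 A.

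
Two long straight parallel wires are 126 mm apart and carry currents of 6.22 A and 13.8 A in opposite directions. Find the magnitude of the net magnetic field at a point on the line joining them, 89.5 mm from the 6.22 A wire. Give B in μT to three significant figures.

Each long wire gives B = μ₀I/(2πd). Distances are d₁ = 0.0895 m and d₂ = 0.0365 m.
B₁ = 1.39×10⁻⁵ T, B₂ = 7.56×10⁻⁵ T.
Between antiparallel currents both contributions point the same way, so they add. B = B₁ + B₂ = 1.39×10⁻⁵ + 7.56×10⁻⁵ = 8.95×10⁻⁵ T.

B ≈ 89.5 μT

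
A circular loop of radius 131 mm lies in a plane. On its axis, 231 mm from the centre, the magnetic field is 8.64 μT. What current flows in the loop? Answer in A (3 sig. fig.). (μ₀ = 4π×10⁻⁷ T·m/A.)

I ≈ 15.0 A

On the axis of a loop, B = μ₀IR²/[2(R²+z²)^(3/2)], so I = 2B(R²+z²)^(3/2)/(μ₀R²).
R² + z² = 0.01716 + 0.05336 = 0.07052 m²; raised to 3/2 gives 1.87×10⁻² m³.
I = 2 × 8.64×10⁻⁶ × 1.87×10⁻² / (1.26×10⁻⁶ × 0.01716) = 15.0 A.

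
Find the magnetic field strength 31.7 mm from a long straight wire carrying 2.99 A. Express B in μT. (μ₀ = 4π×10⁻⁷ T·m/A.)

For an infinitely long straight wire, B = μ₀I/(2πd).
B = (4π×10⁻⁷ × 2.99) / (2π × 0.0317) = 1.89×10⁻⁵ T.

B ≈ 18.9 μT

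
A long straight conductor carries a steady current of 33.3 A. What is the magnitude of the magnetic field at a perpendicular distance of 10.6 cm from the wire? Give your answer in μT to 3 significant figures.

For an infinitely long straight wire, B = μ₀I/(2πd).
B = (4π×10⁻⁷ × 33.3) / (2π × 0.106) = 6.28×10⁻⁵ T.

B ≈ 62.8 μT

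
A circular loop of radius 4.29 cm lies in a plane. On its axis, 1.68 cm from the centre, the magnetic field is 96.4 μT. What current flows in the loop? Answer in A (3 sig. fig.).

I ≈ 8.15 A

On the axis of a loop, B = μ₀IR²/[2(R²+z²)^(3/2)], so I = 2B(R²+z²)^(3/2)/(μ₀R²).
R² + z² = 0.00184 + 0.0002822 = 0.002123 m²; raised to 3/2 gives 9.78×10⁻⁵ m³.
I = 2 × 9.64×10⁻⁵ × 9.78×10⁻⁵ / (1.26×10⁻⁶ × 0.00184) = 8.15 A.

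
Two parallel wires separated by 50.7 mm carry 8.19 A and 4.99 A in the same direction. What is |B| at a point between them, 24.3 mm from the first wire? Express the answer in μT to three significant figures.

B ≈ 29.6 μT

Each long wire gives B = μ₀I/(2πd). Distances are d₁ = 0.0243 m and d₂ = 0.0264 m.
B₁ = 6.74×10⁻⁵ T, B₂ = 3.78×10⁻⁵ T.
Between parallel currents the two contributions point in opposite directions, so they subtract. B = |B₁ − B₂| = |6.74×10⁻⁵ − 3.78×10⁻⁵| = 2.96×10⁻⁵ T.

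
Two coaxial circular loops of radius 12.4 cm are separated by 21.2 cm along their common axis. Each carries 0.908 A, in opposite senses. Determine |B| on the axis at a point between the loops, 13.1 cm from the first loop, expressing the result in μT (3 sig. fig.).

B ≈ 1.21 μT

Each loop contributes B = μ₀IR²/[2(R²+z²)^(3/2)] on the axis, with z measured from that loop.
Loop 1 (z = 0.131 m): B₁ = 1.49×10⁻⁶ T. Loop 2 (z = 0.081 m): B₂ = 2.70×10⁻⁶ T.
The fields oppose: B = |B₁ − B₂| = 1.21×10⁻⁶ T.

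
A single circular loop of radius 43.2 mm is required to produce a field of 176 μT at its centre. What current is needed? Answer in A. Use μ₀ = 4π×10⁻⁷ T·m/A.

At the centre of a circular loop B = μ₀I/(2R), so I = 2RB/μ₀.
With R = 0.0432 m, I = 2 × 0.0432 × 1.76×10⁻⁴ / (4π×10⁻⁷) = 12.1 A.

I ≈ 12.1 A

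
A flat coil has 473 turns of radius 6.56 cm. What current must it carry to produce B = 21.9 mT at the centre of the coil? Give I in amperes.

For an N-turn coil, B = Nμ₀I/(2R) with R = 0.0656 m, so I = 2RB/(Nμ₀) = 2 × 0.0656 × 2.19×10⁻² / (473 × 4π×10⁻⁷) = 4.83 A.

I ≈ 4.83 A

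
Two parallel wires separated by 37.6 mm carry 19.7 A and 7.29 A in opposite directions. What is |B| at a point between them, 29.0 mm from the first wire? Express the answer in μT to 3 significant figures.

Each long wire gives B = μ₀I/(2πd). Distances are d₁ = 0.029 m and d₂ = 0.0086 m.
B₁ = 1.36×10⁻⁴ T, B₂ = 1.70×10⁻⁴ T.
Between antiparallel currents both contributions point the same way, so they add. B = B₁ + B₂ = 1.36×10⁻⁴ + 1.70×10⁻⁴ = 3.05×10⁻⁴ T.

B ≈ 305 μT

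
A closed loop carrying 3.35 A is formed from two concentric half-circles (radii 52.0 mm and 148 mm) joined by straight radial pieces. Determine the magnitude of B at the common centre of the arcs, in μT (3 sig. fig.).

B ≈ 13.1 μT

The radial connectors point toward the centre, so dl × r̂ = 0 and they contribute nothing.
Each semicircle gives μ₀I/(4R): inner arc 2.02×10⁻⁵ T, outer arc 7.11×10⁻⁶ T.
The two arcs carry current in opposite angular senses, so their fields oppose: B = |2.02×10⁻⁵ − 7.11×10⁻⁶| = 1.31×10⁻⁵ T.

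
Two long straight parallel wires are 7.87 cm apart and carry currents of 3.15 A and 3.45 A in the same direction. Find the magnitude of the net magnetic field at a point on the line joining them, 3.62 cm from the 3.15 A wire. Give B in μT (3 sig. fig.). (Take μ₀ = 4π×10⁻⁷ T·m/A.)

B ≈ 1.17 μT

Each long wire gives B = μ₀I/(2πd). Distances are d₁ = 0.0362 m and d₂ = 0.0425 m.
B₁ = 1.74×10⁻⁵ T, B₂ = 1.62×10⁻⁵ T.
Between parallel currents the two contributions point in opposite directions, so they subtract. B = |B₁ − B₂| = |1.74×10⁻⁵ − 1.62×10⁻⁵| = 1.17×10⁻⁶ T.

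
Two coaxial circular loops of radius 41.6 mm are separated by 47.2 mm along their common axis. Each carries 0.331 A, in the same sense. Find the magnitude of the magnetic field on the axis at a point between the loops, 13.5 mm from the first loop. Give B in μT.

B ≈ 6.65 μT

Each loop contributes B = μ₀IR²/[2(R²+z²)^(3/2)] on the axis, with z measured from that loop.
Loop 1 (z = 0.0135 m): B₁ = 4.30×10⁻⁶ T. Loop 2 (z = 0.0337 m): B₂ = 2.35×10⁻⁶ T.
The fields add: B = B₁ + B₂ = 6.65×10⁻⁶ T.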